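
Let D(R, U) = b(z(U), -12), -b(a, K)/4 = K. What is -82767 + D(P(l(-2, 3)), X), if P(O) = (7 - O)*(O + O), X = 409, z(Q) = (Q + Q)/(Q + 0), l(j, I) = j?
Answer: -82719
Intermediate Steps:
z(Q) = 2 (z(Q) = (2*Q)/Q = 2)
P(O) = 2*O*(7 - O) (P(O) = (7 - O)*(2*O) = 2*O*(7 - O))
b(a, K) = -4*K
D(R, U) = 48 (D(R, U) = -4*(-12) = 48)
-82767 + D(P(l(-2, 3)), X) = -82767 + 48 = -82719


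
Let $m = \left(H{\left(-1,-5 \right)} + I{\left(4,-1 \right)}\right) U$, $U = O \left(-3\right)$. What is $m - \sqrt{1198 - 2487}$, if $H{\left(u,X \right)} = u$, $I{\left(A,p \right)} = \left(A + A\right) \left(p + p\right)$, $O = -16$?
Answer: $-816 - i \sqrt{1289} \approx -816.0 - 35.903 i$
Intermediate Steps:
$I{\left(A,p \right)} = 4 A p$ ($I{\left(A,p \right)} = 2 A 2 p = 4 A p$)
$U = 48$ ($U = \left(-16\right) \left(-3\right) = 48$)
$m = -816$ ($m = \left(-1 + 4 \cdot 4 \left(-1\right)\right) 48 = \left(-1 - 16\right) 48 = \left(-17\right) 48 = -816$)
$m - \sqrt{1198 - 2487} = -816 - \sqrt{1198 - 2487} = -816 - \sqrt{-1289} = -816 - i \sqrt{1289}$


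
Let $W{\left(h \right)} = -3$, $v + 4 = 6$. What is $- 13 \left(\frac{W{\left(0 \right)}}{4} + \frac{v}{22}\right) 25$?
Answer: $\frac{9425}{44} \approx 214.2$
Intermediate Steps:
$v = 2$ ($v = -4 + 6 = 2$)
$- 13 \left(\frac{W{\left(0 \right)}}{4} + \frac{v}{22}\right) 25 = - 13 \left(- \frac{3}{4} + \frac{2}{22}\right) 25 = - 13 \left(\left(-3\right) \frac{1}{4} + 2 \cdot \frac{1}{22}\right) 25 = - 13 \left(- \frac{3}{4} + \frac{1}{11}\right) 25 = \left(-13\right) \left(- \frac{29}{44}\right) 25 = \frac{377}{44} \cdot 25 = \frac{9425}{44}$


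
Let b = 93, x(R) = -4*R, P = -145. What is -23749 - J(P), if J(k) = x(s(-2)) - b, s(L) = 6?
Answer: -23632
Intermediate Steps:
J(k) = -117 (J(k) = -4*6 - 1*93 = -24 - 93 = -117)
-23749 - J(P) = -23749 - 1*(-117) = -23749 + 117 = -23632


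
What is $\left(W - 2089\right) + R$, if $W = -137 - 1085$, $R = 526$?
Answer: $-2785$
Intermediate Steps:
$W = -1222$ ($W = -137 - 1085 = -1222$)
$\left(W - 2089\right) + R = \left(-1222 - 2089\right) + 526 = -3311 + 526 = -2785$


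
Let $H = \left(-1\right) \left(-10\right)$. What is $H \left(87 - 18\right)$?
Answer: $690$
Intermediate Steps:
$H = 10$
$H \left(87 - 18\right) = 10 \left(87 - 18\right) = 10 \cdot 69 = 690$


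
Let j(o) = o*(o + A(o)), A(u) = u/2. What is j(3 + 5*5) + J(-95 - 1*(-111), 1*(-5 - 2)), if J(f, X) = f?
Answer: 1192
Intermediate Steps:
A(u) = u/2 (A(u) = u*(½) = u/2)
j(o) = 3*o²/2 (j(o) = o*(o + o/2) = o*(3*o/2) = 3*o²/2)
j(3 + 5*5) + J(-95 - 1*(-111), 1*(-5 - 2)) = 3*(3 + 5*5)²/2 + (-95 - 1*(-111)) = 3*(3 + 25)²/2 + (-95 + 111) = (3/2)*28² + 16 = (3/2)*784 + 16 = 1176 + 16 = 1192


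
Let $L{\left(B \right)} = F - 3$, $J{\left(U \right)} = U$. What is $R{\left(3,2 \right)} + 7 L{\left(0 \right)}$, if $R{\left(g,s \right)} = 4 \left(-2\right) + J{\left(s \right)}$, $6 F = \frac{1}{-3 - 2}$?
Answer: $- \frac{817}{30} \approx -27.233$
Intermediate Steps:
$F = - \frac{1}{30}$ ($F = \frac{1}{6 \left(-3 - 2\right)} = \frac{1}{6 \left(-5\right)} = \frac{1}{6} \left(- \frac{1}{5}\right) = - \frac{1}{30} \approx -0.033333$)
$R{\left(g,s \right)} = -8 + s$ ($R{\left(g,s \right)} = 4 \left(-2\right) + s = -8 + s$)
$L{\left(B \right)} = - \frac{91}{30}$ ($L{\left(B \right)} = - \frac{1}{30} - 3 = - \frac{91}{30}$)
$R{\left(3,2 \right)} + 7 L{\left(0 \right)} = \left(-8 + 2\right) + 7 \left(- \frac{91}{30}\right) = -6 - \frac{637}{30} = - \frac{817}{30}$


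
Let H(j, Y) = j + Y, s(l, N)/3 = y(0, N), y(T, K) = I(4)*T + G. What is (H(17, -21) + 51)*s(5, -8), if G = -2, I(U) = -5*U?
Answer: -282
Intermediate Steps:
y(T, K) = -2 - 20*T (y(T, K) = (-5*4)*T - 2 = -20*T - 2 = -2 - 20*T)
s(l, N) = -6 (s(l, N) = 3*(-2 - 20*0) = 3*(-2 + 0) = 3*(-2) = -6)
H(j, Y) = Y + j
(H(17, -21) + 51)*s(5, -8) = ((-21 + 17) + 51)*(-6) = (-4 + 51)*(-6) = 47*(-6) = -282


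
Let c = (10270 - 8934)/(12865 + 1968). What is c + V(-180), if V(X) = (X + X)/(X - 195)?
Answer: 389392/370825 ≈ 1.0501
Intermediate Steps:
c = 1336/14833 ≈ 0.090069
V(X) = 2*X/(-195 + X) (V(X) = (2*X)/(-195 + X) = 2*X/(-195 + X))
c + V(-180) = 1336/14833 + 2*(-180)/(-195 - 180) = 1336/14833 + 2*(-180)/(-375) = 1336/14833 + 2*(-180)*(-1/375) = 1336/14833 + 24/25 = 389392/370825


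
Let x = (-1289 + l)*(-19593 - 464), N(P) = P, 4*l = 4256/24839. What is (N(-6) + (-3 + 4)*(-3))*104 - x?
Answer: -642176324503/24839 ≈ -2.5854e+7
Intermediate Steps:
l = 1064/24839 (l = (4256/24839)/4 = (4256*(1/24839))/4 = (1/4)*(4256/24839) = 1064/24839 ≈ 0.042836)
x = 642153075199/24839 (x = (-1289 + 1064/24839)*(-19593 - 464) = -32016407/24839*(-20057) = 642153075199/24839 ≈ 2.5853e+7)
(N(-6) + (-3 + 4)*(-3))*104 - x = (-6 + (-3 + 4)*(-3))*104 - 1*642153075199/24839 = (-6 + 1*(-3))*104 - 642153075199/24839 = (-6 - 3)*104 - 642153075199/24839 = -9*104 - 642153075199/24839 = -936 - 642153075199/24839 = -642176324503/24839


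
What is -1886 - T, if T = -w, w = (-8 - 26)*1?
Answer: -1920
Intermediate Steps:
w = -34 (w = -34*1 = -34)
T = 34 (T = -1*(-34) = 34)
-1886 - T = -1886 - 1*34 = -1886 - 34 = -1920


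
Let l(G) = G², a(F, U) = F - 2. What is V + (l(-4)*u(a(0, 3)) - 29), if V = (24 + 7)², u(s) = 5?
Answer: 1012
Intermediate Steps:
a(F, U) = -2 + F
V = 961 (V = 31² = 961)
V + (l(-4)*u(a(0, 3)) - 29) = 961 + ((-4)²*5 - 29) = 961 + (16*5 - 29) = 961 + (80 - 29) = 961 + 51 = 1012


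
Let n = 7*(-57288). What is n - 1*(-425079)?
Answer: 24063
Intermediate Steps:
n = -401016
n - 1*(-425079) = -401016 - 1*(-425079) = -401016 + 425079 = 24063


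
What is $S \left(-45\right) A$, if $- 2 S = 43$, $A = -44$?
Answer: $-42570$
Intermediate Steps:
$S = - \frac{43}{2}$ ($S = \left(- \frac{1}{2}\right) 43 = - \frac{43}{2} \approx -21.5$)
$S \left(-45\right) A = \left(- \frac{43}{2}\right) \left(-45\right) \left(-44\right) = \frac{1935}{2} \left(-44\right) = -42570$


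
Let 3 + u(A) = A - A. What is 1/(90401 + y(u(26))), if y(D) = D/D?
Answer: 1/90402 ≈ 1.1062e-5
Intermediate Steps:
u(A) = -3 (u(A) = -3 + (A - A) = -3 + 0 = -3)
y(D) = 1
1/(90401 + y(u(26))) = 1/(90401 + 1) = 1/90402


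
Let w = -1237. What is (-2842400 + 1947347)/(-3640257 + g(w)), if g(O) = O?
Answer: 895053/3641494 ≈ 0.24579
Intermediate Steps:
(-2842400 + 1947347)/(-3640257 + g(w)) = (-2842400 + 1947347)/(-3640257 - 1237) = -895053/(-3641494) = -895053*(-1/3641494) = 895053/3641494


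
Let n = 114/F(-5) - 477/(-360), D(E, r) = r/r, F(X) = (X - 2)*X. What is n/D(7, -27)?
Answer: 1283/280 ≈ 4.5821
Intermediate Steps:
F(X) = X*(-2 + X) (F(X) = (-2 + X)*X = X*(-2 + X))
D(E, r) = 1
n = 1283/280 (n = 114/((-5*(-2 - 5))) - 477/(-360) = 114/((-5*(-7))) - 477*(-1/360) = 114/35 + 53/40 = 1283/280 ≈ 4.5821)
n/D(7, -27) = (1283/280)/1 = (1283/280)*1 = 1283/280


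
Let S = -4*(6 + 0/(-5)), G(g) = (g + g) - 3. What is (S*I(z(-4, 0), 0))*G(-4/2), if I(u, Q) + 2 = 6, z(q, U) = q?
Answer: 672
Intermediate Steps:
I(u, Q) = 4 (I(u, Q) = -2 + 6 = 4)
G(g) = -3 + 2*g (G(g) = 2*g - 3 = -3 + 2*g)
S = -24 (S = -4*(6 + 0*(-⅕)) = -4*(6 + 0) = -4*6 = -24)
(S*I(z(-4, 0), 0))*G(-4/2) = (-24*4)*(-3 + 2*(-4/2)) = -96*(-3 + 2*(-4*½)) = -96*(-3 + 2*(-2)) = -96*(-3 - 4) = -96*(-7) = 672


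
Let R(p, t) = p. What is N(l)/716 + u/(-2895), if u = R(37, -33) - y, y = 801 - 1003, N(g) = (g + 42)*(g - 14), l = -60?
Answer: 921254/518205 ≈ 1.7778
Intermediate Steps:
N(g) = (-14 + g)*(42 + g) (N(g) = (42 + g)*(-14 + g) = (-14 + g)*(42 + g))
y = -202
u = 239 (u = 37 - 1*(-202) = 37 + 202 = 239)
N(l)/716 + u/(-2895) = (-588 + (-60)² + 28*(-60))/716 + 239/(-2895) = (-588 + 3600 - 1680)*(1/716) + 239*(-1/2895) = 1332*(1/716) - 239/2895 = 333/179 - 239/2895 = 921254/518205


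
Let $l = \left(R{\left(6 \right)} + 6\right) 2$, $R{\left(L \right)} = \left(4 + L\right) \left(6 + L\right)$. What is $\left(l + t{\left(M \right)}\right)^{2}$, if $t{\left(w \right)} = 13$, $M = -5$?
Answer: $70225$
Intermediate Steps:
$l = 252$ ($l = \left(\left(24 + 6^{2} + 10 \cdot 6\right) + 6\right) 2 = \left(\left(24 + 36 + 60\right) + 6\right) 2 = \left(120 + 6\right) 2 = 126 \cdot 2 = 252$)
$\left(l + t{\left(M \right)}\right)^{2} = \left(252 + 13\right)^{2} = 265^{2} = 70225$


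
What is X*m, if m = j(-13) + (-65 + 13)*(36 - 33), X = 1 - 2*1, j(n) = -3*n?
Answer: 117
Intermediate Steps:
X = -1 (X = 1 - 2 = -1)
m = -117 (m = -3*(-13) + (-65 + 13)*(36 - 33) = 39 - 52*3 = 39 - 156 = -117)
X*m = -1*(-117) = 117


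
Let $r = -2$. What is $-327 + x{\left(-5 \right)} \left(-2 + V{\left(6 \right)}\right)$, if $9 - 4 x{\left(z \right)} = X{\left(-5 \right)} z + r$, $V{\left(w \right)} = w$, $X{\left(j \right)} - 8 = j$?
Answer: $-301$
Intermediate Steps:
$X{\left(j \right)} = 8 + j$
$x{\left(z \right)} = \frac{11}{4} - \frac{3 z}{4}$ ($x{\left(z \right)} = \frac{9}{4} - \frac{\left(8 - 5\right) z - 2}{4} = \frac{9}{4} - \frac{3 z - 2}{4} = \frac{9}{4} - \frac{-2 + 3 z}{4} = \frac{9}{4} - \left(- \frac{1}{2} + \frac{3 z}{4}\right) = \frac{11}{4} - \frac{3 z}{4}$)
$-327 + x{\left(-5 \right)} \left(-2 + V{\left(6 \right)}\right) = -327 + \left(\frac{11}{4} - - \frac{15}{4}\right) \left(-2 + 6\right) = -327 + \left(\frac{11}{4} + \frac{15}{4}\right) 4 = -327 + \frac{13}{2} \cdot 4 = -327 + 26 = -301$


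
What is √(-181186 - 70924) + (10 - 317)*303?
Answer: -93021 + I*√252110 ≈ -93021.0 + 502.11*I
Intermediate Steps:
√(-181186 - 70924) + (10 - 317)*303 = √(-252110) - 307*303 = I*√252110 - 93021 = -93021 + I*√252110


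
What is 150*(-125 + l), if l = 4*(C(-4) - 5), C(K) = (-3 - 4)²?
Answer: 7650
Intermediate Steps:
C(K) = 49 (C(K) = (-7)² = 49)
l = 176 (l = 4*(49 - 5) = 4*44 = 176)
150*(-125 + l) = 150*(-125 + 176) = 150*51 = 7650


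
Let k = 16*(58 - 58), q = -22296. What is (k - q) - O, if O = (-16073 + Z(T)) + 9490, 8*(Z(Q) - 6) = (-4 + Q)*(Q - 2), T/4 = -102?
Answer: 7758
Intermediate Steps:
T = -408 (T = 4*(-102) = -408)
Z(Q) = 6 + (-4 + Q)*(-2 + Q)/8 (Z(Q) = 6 + ((-4 + Q)*(Q - 2))/8 = 6 + ((-4 + Q)*(-2 + Q))/8 = 6 + (-4 + Q)*(-2 + Q)/8)
k = 0 (k = 16*0 = 0)
O = 14538 (O = (-16073 + (7 - ¾*(-408) + (⅛)*(-408)²)) + 9490 = (-16073 + (7 + 306 + (⅛)*166464)) + 9490 = (-16073 + (7 + 306 + 20808)) + 9490 = (-16073 + 21121) + 9490 = 5048 + 9490 = 14538)
(k - q) - O = (0 - 1*(-22296)) - 1*14538 = (0 + 22296) - 14538 = 22296 - 14538 = 7758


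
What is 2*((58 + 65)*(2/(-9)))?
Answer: -164/3 ≈ -54.667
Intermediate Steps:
2*((58 + 65)*(2/(-9))) = 2*(123*(2*(-⅑))) = 2*(123*(-2/9)) = 2*(-82/3) = -164/3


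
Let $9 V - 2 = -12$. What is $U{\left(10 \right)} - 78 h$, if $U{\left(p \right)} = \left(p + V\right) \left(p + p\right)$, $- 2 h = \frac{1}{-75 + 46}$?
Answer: $\frac{46049}{261} \approx 176.43$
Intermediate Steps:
$V = - \frac{10}{9}$ ($V = \frac{2}{9} + \frac{1}{9} \left(-12\right) = \frac{2}{9} - \frac{4}{3} = - \frac{10}{9} \approx -1.1111$)
$h = \frac{1}{58}$ ($h = - \frac{1}{2 \left(-75 + 46\right)} = - \frac{1}{2 \left(-29\right)} = \left(- \frac{1}{2}\right) \left(- \frac{1}{29}\right) = \frac{1}{58} \approx 0.017241$)
$U{\left(p \right)} = 2 p \left(- \frac{10}{9} + p\right)$ ($U{\left(p \right)} = \left(p - \frac{10}{9}\right) \left(p + p\right) = \left(- \frac{10}{9} + p\right) 2 p = 2 p \left(- \frac{10}{9} + p\right)$)
$U{\left(10 \right)} - 78 h = \frac{2}{9} \cdot 10 \left(-10 + 9 \cdot 10\right) - \frac{39}{29} = \frac{2}{9} \cdot 10 \left(-10 + 90\right) - \frac{39}{29} = \frac{2}{9} \cdot 10 \cdot 80 - \frac{39}{29} = \frac{1600}{9} - \frac{39}{29} = \frac{46049}{261}$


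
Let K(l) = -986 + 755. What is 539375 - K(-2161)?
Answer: 539606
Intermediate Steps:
K(l) = -231
539375 - K(-2161) = 539375 - 1*(-231) = 539375 + 231 = 539606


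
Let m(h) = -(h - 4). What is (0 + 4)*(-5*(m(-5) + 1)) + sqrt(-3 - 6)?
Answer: -200 + 3*I ≈ -200.0 + 3.0*I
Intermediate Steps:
m(h) = 4 - h (m(h) = -(-4 + h) = 4 - h)
(0 + 4)*(-5*(m(-5) + 1)) + sqrt(-3 - 6) = (0 + 4)*(-5*((4 - 1*(-5)) + 1)) + sqrt(-3 - 6) = 4*(-5*((4 + 5) + 1)) + sqrt(-9) = 4*(-5*(9 + 1)) + 3*I = 4*(-5*10) + 3*I = 4*(-50) + 3*I = -200 + 3*I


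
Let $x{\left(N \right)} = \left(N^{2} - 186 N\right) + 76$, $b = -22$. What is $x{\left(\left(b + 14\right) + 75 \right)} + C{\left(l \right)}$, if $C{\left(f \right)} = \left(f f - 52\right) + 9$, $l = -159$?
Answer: $17341$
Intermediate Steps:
$x{\left(N \right)} = 76 + N^{2} - 186 N$
$C{\left(f \right)} = -43 + f^{2}$ ($C{\left(f \right)} = \left(f^{2} - 52\right) + 9 = \left(-52 + f^{2}\right) + 9 = -43 + f^{2}$)
$x{\left(\left(b + 14\right) + 75 \right)} + C{\left(l \right)} = \left(76 + \left(\left(-22 + 14\right) + 75\right)^{2} - 186 \left(\left(-22 + 14\right) + 75\right)\right) - \left(43 - \left(-159\right)^{2}\right) = \left(76 + \left(-8 + 75\right)^{2} - 186 \left(-8 + 75\right)\right) + \left(-43 + 25281\right) = \left(76 + 67^{2} - 12462\right) + 25238 = \left(76 + 4489 - 12462\right) + 25238 = -7897 + 25238 = 17341$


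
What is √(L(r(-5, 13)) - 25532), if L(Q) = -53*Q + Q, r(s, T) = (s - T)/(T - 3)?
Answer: 2*I*√158990/5 ≈ 159.49*I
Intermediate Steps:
r(s, T) = (s - T)/(-3 + T)
L(Q) = -52*Q
√(L(r(-5, 13)) - 25532) = √(-52*(-5 - 1*13)/(-3 + 13) - 25532) = √(-52*(-5 - 13)/10 - 25532) = √(-26*(-18)/5 - 25532) = √(-52*(-9/5) - 25532) = √(468/5 - 25532) = √(-127192/5) = 2*I*√158990/5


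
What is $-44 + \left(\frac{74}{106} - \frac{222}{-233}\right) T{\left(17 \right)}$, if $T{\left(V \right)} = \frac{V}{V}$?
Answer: $- \frac{522969}{12349} \approx -42.349$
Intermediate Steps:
$T{\left(V \right)} = 1$
$-44 + \left(\frac{74}{106} - \frac{222}{-233}\right) T{\left(17 \right)} = -44 + \left(\frac{74}{106} - \frac{222}{-233}\right) 1 = -44 + \left(74 \cdot \frac{1}{106} - - \frac{222}{233}\right) 1 = -44 + \left(\frac{37}{53} + \frac{222}{233}\right) 1 = -44 + \frac{20387}{12349} \cdot 1 = -44 + \frac{20387}{12349} = - \frac{522969}{12349}$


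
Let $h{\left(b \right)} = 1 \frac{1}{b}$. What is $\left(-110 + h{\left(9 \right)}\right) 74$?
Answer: $- \frac{73186}{9} \approx -8131.8$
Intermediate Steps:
$h{\left(b \right)} = \frac{1}{b}$
$\left(-110 + h{\left(9 \right)}\right) 74 = \left(-110 + \frac{1}{9}\right) 74 = \left(- \frac{989}{9}\right) 74 = - \frac{73186}{9}$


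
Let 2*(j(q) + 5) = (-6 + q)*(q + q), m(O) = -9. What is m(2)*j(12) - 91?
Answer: -694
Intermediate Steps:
j(q) = -5 + q*(-6 + q) (j(q) = -5 + ((-6 + q)*(q + q))/2 = -5 + ((-6 + q)*(2*q))/2 = -5 + (2*q*(-6 + q))/2 = -5 + q*(-6 + q))
m(2)*j(12) - 91 = -9*(-5 + 12**2 - 6*12) - 91 = -9*(-5 + 144 - 72) - 91 = -9*67 - 91 = -603 - 91 = -694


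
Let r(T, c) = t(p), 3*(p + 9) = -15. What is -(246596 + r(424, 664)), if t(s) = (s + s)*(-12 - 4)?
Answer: -247044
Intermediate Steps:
p = -14 (p = -9 + (1/3)*(-15) = -9 - 5 = -14)
t(s) = -32*s (t(s) = (2*s)*(-16) = -32*s)
r(T, c) = 448 (r(T, c) = -32*(-14) = 448)
-(246596 + r(424, 664)) = -(246596 + 448) = -1*247044 = -247044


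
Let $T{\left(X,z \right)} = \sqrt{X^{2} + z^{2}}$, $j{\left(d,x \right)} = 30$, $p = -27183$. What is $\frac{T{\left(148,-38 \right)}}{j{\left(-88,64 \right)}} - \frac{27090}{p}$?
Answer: $\frac{9030}{9061} + \frac{\sqrt{5837}}{15} \approx 6.0899$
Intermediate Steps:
$\frac{T{\left(148,-38 \right)}}{j{\left(-88,64 \right)}} - \frac{27090}{p} = \frac{\sqrt{148^{2} + \left(-38\right)^{2}}}{30} - \frac{27090}{-27183} = \sqrt{21904 + 1444} \cdot \frac{1}{30} - - \frac{9030}{9061} = \sqrt{23348} \cdot \frac{1}{30} + \frac{9030}{9061} = 2 \sqrt{5837} \cdot \frac{1}{30} + \frac{9030}{9061} = \frac{\sqrt{5837}}{15} + \frac{9030}{9061} = \frac{9030}{9061} + \frac{\sqrt{5837}}{15}$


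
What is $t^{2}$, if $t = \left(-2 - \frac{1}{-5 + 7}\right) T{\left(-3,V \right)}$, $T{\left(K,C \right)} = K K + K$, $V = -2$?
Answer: $225$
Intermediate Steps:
$T{\left(K,C \right)} = K + K^{2}$ ($T{\left(K,C \right)} = K^{2} + K = K + K^{2}$)
$t = -15$ ($t = \left(-2 - \frac{1}{-5 + 7}\right) \left(- 3 \left(1 - 3\right)\right) = \left(-2 - \frac{1}{2}\right) \left(\left(-3\right) \left(-2\right)\right) = \left(-2 - \frac{1}{2}\right) 6 = \left(- \frac{5}{2}\right) 6 = -15$)
$t^{2} = \left(-15\right)^{2} = 225$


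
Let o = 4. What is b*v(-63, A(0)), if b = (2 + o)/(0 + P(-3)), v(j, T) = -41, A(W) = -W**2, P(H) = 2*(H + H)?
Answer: 41/2 ≈ 20.500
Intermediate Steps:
P(H) = 4*H (P(H) = 2*(2*H) = 4*H)
b = -1/2 (b = (2 + 4)/(0 + 4*(-3)) = 6/(0 - 12) = 6/(-12) = 6*(-1/12) = -1/2 ≈ -0.50000)
b*v(-63, A(0)) = -1/2*(-41) = 41/2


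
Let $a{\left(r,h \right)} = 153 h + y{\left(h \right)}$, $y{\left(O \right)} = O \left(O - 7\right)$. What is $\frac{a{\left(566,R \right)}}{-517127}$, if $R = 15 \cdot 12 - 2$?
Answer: $- \frac{57672}{517127} \approx -0.11152$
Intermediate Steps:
$y{\left(O \right)} = O \left(-7 + O\right)$
$R = 178$ ($R = 180 - 2 = 178$)
$a{\left(r,h \right)} = 153 h + h \left(-7 + h\right)$
$\frac{a{\left(566,R \right)}}{-517127} = \frac{178 \left(146 + 178\right)}{-517127} = 178 \cdot 324 \left(- \frac{1}{517127}\right) = 57672 \left(- \frac{1}{517127}\right) = - \frac{57672}{517127}$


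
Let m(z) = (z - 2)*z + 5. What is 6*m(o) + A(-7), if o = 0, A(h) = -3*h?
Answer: 51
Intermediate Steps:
m(z) = 5 + z*(-2 + z) (m(z) = (-2 + z)*z + 5 = z*(-2 + z) + 5 = 5 + z*(-2 + z))
6*m(o) + A(-7) = 6*(5 + 0² - 2*0) - 3*(-7) = 6*(5 + 0 + 0) + 21 = 6*5 + 21 = 30 + 21 = 51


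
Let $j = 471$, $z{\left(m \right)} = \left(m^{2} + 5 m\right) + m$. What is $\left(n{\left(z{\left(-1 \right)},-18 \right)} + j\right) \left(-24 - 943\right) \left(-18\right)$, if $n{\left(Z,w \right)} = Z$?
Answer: $8111196$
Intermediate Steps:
$z{\left(m \right)} = m^{2} + 6 m$
$\left(n{\left(z{\left(-1 \right)},-18 \right)} + j\right) \left(-24 - 943\right) \left(-18\right) = \left(- (6 - 1) + 471\right) \left(-24 - 943\right) \left(-18\right) = \left(\left(-1\right) 5 + 471\right) \left(-967\right) \left(-18\right) = \left(-5 + 471\right) \left(-967\right) \left(-18\right) = 466 \left(-967\right) \left(-18\right) = \left(-450622\right) \left(-18\right) = 8111196$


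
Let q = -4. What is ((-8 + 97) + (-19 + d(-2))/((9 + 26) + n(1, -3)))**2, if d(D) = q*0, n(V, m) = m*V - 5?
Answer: 5683456/729 ≈ 7796.2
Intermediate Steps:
n(V, m) = -5 + V*m (n(V, m) = V*m - 5 = -5 + V*m)
d(D) = 0 (d(D) = -4*0 = 0)
((-8 + 97) + (-19 + d(-2))/((9 + 26) + n(1, -3)))**2 = ((-8 + 97) + (-19 + 0)/((9 + 26) + (-5 + 1*(-3))))**2 = (89 - 19/(35 + (-5 - 3)))**2 = (89 - 19/(35 - 8))**2 = (89 - 19/27)**2 = (2384/27)**2 = 5683456/729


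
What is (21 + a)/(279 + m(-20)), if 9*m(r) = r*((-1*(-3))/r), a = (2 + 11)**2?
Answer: 285/419 ≈ 0.68019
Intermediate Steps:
a = 169 (a = 13**2 = 169)
m(r) = 1/3 (m(r) = (r*((-1*(-3))/r))/9 = (r*(3/r))/9 = (1/9)*3 = 1/3)
(21 + a)/(279 + m(-20)) = (21 + 169)/(279 + 1/3) = 190/(838/3) = 190*(3/838) = 285/419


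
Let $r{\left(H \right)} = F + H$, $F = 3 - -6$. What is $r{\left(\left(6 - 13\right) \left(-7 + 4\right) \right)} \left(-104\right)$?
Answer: $-3120$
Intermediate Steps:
$F = 9$ ($F = 3 + 6 = 9$)
$r{\left(H \right)} = 9 + H$
$r{\left(\left(6 - 13\right) \left(-7 + 4\right) \right)} \left(-104\right) = \left(9 + \left(6 - 13\right) \left(-7 + 4\right)\right) \left(-104\right) = \left(9 - -21\right) \left(-104\right) = \left(9 + 21\right) \left(-104\right) = 30 \left(-104\right) = -3120$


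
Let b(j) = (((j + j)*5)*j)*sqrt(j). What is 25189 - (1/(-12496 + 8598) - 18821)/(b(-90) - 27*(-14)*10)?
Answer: 35789926347071311/1420855380360 - 122273765*I*sqrt(10)/15787282004 ≈ 25189.0 - 0.024492*I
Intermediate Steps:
b(j) = 10*j**(5/2) (b(j) = (((2*j)*5)*j)*sqrt(j) = ((10*j)*j)*sqrt(j) = (10*j**2)*sqrt(j) = 10*j**(5/2))
25189 - (1/(-12496 + 8598) - 18821)/(b(-90) - 27*(-14)*10) = 25189 - (1/(-12496 + 8598) - 18821)/(10*(-90)**(5/2) - 27*(-14)*10) = 25189 - (1/(-3898) - 18821)/(10*(24300*I*sqrt(10)) + 378*10) = 25189 - (-1/3898 - 18821)/(243000*I*sqrt(10) + 3780) = 25189 - (-73364259)/(3898*(3780 + 243000*I*sqrt(10))) = 25189 + 73364259/(3898*(3780 + 243000*I*sqrt(10)))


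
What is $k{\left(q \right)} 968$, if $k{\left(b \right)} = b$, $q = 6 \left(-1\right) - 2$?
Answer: $-7744$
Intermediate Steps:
$q = -8$ ($q = -6 - 2 = -8$)
$k{\left(q \right)} 968 = \left(-8\right) 968 = -7744$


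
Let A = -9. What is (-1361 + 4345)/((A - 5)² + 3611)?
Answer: 2984/3807 ≈ 0.78382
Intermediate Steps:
(-1361 + 4345)/((A - 5)² + 3611) = (-1361 + 4345)/((-9 - 5)² + 3611) = 2984/((-14)² + 3611) = 2984/(196 + 3611) = 2984/3807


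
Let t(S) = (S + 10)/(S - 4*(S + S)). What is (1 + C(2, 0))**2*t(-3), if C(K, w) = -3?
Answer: 4/3 ≈ 1.3333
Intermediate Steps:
t(S) = -(10 + S)/(7*S) (t(S) = (10 + S)/(S - 8*S) = (10 + S)/((-7*S)) = (10 + S)*(-1/(7*S)) = -(10 + S)/(7*S))
(1 + C(2, 0))**2*t(-3) = (1 - 3)**2*((1/7)*(-10 - 1*(-3))/(-3)) = (-2)**2*((1/7)*(-1/3)*(-10 + 3)) = 4*((1/7)*(-1/3)*(-7)) = 4*(1/3) = 4/3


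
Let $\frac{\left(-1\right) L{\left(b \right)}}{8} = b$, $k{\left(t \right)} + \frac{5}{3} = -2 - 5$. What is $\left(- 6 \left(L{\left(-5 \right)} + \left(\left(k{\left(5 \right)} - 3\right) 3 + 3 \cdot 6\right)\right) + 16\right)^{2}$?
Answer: $14884$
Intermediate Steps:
$k{\left(t \right)} = - \frac{26}{3}$ ($k{\left(t \right)} = - \frac{5}{3} - 7 = - \frac{26}{3}$)
$L{\left(b \right)} = - 8 b$
$\left(- 6 \left(L{\left(-5 \right)} + \left(\left(k{\left(5 \right)} - 3\right) 3 + 3 \cdot 6\right)\right) + 16\right)^{2} = \left(- 6 \left(\left(-8\right) \left(-5\right) + \left(\left(- \frac{26}{3} - 3\right) 3 + 3 \cdot 6\right)\right) + 16\right)^{2} = \left(- 6 \left(40 + \left(\left(- \frac{35}{3}\right) 3 + 18\right)\right) + 16\right)^{2} = \left(- 6 \left(40 + \left(-35 + 18\right)\right) + 16\right)^{2} = \left(- 6 \left(40 - 17\right) + 16\right)^{2} = \left(\left(-6\right) 23 + 16\right)^{2} = \left(-138 + 16\right)^{2} = \left(-122\right)^{2} = 14884$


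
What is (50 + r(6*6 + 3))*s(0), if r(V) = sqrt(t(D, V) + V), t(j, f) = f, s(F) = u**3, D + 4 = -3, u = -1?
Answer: -50 - sqrt(78) ≈ -58.832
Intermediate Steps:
D = -7 (D = -4 - 3 = -7)
s(F) = -1 (s(F) = (-1)**3 = -1)
r(V) = sqrt(2)*sqrt(V) (r(V) = sqrt(V + V) = sqrt(2*V) = sqrt(2)*sqrt(V))
(50 + r(6*6 + 3))*s(0) = (50 + sqrt(2)*sqrt(6*6 + 3))*(-1) = (50 + sqrt(2)*sqrt(36 + 3))*(-1) = (50 + sqrt(2)*sqrt(39))*(-1) = (50 + sqrt(78))*(-1) = -50 - sqrt(78)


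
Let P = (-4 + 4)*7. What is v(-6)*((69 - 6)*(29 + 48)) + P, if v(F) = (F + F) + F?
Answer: -87318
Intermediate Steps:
v(F) = 3*F (v(F) = 2*F + F = 3*F)
P = 0 (P = 0*7 = 0)
v(-6)*((69 - 6)*(29 + 48)) + P = (3*(-6))*((69 - 6)*(29 + 48)) + 0 = -1134*77 + 0 = -18*4851 + 0 = -87318 + 0 = -87318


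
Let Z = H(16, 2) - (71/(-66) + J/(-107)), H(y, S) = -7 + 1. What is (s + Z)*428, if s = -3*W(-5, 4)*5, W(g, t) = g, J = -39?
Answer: 984602/33 ≈ 29836.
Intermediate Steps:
s = 75 (s = -3*(-5)*5 = 15*5 = 75)
H(y, S) = -6
Z = -37349/7062 (Z = -6 - (71/(-66) - 39/(-107)) = -6 - (71*(-1/66) - 39*(-1/107)) = -6 - (-71/66 + 39/107) = -6 - 1*(-5023/7062) = -6 + 5023/7062 = -37349/7062 ≈ -5.2887)
(s + Z)*428 = (75 - 37349/7062)*428 = (492301/7062)*428 = 984602/33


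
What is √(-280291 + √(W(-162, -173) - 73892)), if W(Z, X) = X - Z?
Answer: √(-280291 + I*√73903) ≈ 0.257 + 529.42*I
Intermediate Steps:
√(-280291 + √(W(-162, -173) - 73892)) = √(-280291 + √((-173 - 1*(-162)) - 73892)) = √(-280291 + √((-173 + 162) - 73892)) = √(-280291 + √(-11 - 73892)) = √(-280291 + √(-73903)) = √(-280291 + I*√73903)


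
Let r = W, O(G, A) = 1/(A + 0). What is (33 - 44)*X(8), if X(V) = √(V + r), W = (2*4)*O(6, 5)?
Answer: -44*√15/5 ≈ -34.082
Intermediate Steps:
O(G, A) = 1/A
W = 8/5 (W = (2*4)/5 = 8*(⅕) = 8/5 ≈ 1.6000)
r = 8/5 ≈ 1.6000
X(V) = √(8/5 + V) (X(V) = √(V + 8/5) = √(8/5 + V))
(33 - 44)*X(8) = (33 - 44)*(√(40 + 25*8)/5) = -11*√(40 + 200)/5 = -11*√240/5 = -11*4*√15/5 = -44*√15/5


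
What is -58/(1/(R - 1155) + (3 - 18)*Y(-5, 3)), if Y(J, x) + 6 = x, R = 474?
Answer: -19749/15322 ≈ -1.2889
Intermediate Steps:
Y(J, x) = -6 + x
-58/(1/(R - 1155) + (3 - 18)*Y(-5, 3)) = -58/(1/(474 - 1155) + (3 - 18)*(-6 + 3)) = -58/(1/(-681) - 15*(-3)) = -58/(-1/681 + 45) = -58/(30644/681) = (681/30644)*(-58) = -19749/15322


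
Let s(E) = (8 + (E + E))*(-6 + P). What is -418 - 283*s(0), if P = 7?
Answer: -2682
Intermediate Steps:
s(E) = 8 + 2*E (s(E) = (8 + (E + E))*(-6 + 7) = (8 + 2*E)*1 = 8 + 2*E)
-418 - 283*s(0) = -418 - 283*(8 + 2*0) = -418 - 283*(8 + 0) = -418 - 283*8 = -418 - 2264 = -2682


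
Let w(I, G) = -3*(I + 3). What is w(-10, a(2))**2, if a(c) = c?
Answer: 441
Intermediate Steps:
w(I, G) = -9 - 3*I (w(I, G) = -3*(3 + I) = -9 - 3*I)
w(-10, a(2))**2 = (-9 - 3*(-10))**2 = (-9 + 30)**2 = 21**2 = 441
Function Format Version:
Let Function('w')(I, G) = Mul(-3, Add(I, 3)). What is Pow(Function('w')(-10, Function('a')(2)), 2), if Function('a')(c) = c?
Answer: 441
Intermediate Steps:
Function('w')(I, G) = Add(-9, Mul(-3, I)) (Function('w')(I, G) = Mul(-3, Add(3, I)) = Add(-9, Mul(-3, I)))
Pow(Function('w')(-10, Function('a')(2)), 2) = Pow(Add(-9, Mul(-3, -10)), 2) = Pow(Add(-9, 30), 2) = Pow(21, 2) = 441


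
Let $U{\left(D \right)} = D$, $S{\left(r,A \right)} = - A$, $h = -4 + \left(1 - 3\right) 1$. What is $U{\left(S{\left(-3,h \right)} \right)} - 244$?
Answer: $-238$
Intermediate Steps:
$h = -6$ ($h = -4 - 2 = -6$)
$U{\left(S{\left(-3,h \right)} \right)} - 244 = \left(-1\right) \left(-6\right) - 244 = 6 - 244 = -238$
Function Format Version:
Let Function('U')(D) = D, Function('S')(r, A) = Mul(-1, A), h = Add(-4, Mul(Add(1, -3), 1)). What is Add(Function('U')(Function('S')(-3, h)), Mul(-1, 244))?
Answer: -238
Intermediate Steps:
h = -6 (h = Add(-4, Mul(-2, 1)) = Add(-4, -2) = -6)
Add(Function('U')(Function('S')(-3, h)), Mul(-1, 244)) = Add(Mul(-1, -6), Mul(-1, 244)) = Add(6, -244) = -238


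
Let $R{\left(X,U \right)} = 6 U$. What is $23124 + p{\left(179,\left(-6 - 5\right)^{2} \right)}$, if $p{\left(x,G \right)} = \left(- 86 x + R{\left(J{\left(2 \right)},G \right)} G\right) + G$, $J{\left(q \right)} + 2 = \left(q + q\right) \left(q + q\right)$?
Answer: $95697$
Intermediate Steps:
$J{\left(q \right)} = -2 + 4 q^{2}$ ($J{\left(q \right)} = -2 + \left(q + q\right) \left(q + q\right) = -2 + 2 q 2 q = -2 + 4 q^{2}$)
$p{\left(x,G \right)} = G - 86 x + 6 G^{2}$ ($p{\left(x,G \right)} = \left(- 86 x + 6 G G\right) + G = \left(- 86 x + 6 G^{2}\right) + G = G - 86 x + 6 G^{2}$)
$23124 + p{\left(179,\left(-6 - 5\right)^{2} \right)} = 23124 + \left(\left(-6 - 5\right)^{2} - 15394 + 6 \left(\left(-6 - 5\right)^{2}\right)^{2}\right) = 23124 + \left(\left(-11\right)^{2} - 15394 + 6 \left(\left(-11\right)^{2}\right)^{2}\right) = 23124 + \left(121 - 15394 + 6 \cdot 121^{2}\right) = 23124 + \left(121 - 15394 + 6 \cdot 14641\right) = 23124 + \left(121 - 15394 + 87846\right) = 23124 + 72573 = 95697$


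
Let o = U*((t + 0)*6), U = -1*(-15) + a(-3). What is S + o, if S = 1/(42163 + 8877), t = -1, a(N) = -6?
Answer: -2756159/51040 ≈ -54.000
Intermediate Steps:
S = 1/51040 ≈ 1.9592e-5
U = 9 (U = -1*(-15) - 6 = 15 - 6 = 9)
o = -54 (o = 9*((-1 + 0)*6) = 9*(-1*6) = 9*(-6) = -54)
S + o = 1/51040 - 54 = -2756159/51040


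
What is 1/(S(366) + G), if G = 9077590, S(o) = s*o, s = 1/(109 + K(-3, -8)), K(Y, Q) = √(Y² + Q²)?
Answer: 17864703769/162168516643354946 + 61*√73/162168516643354946 ≈ 1.1016e-7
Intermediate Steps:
K(Y, Q) = √(Q² + Y²)
s = 1/(109 + √73) (s = 1/(109 + √((-8)² + (-3)²)) = 1/(109 + √(64 + 9)) = 1/(109 + √73) ≈ 0.0085074)
S(o) = o*(109/11808 - √73/11808) (S(o) = (109/11808 - √73/11808)*o = o*(109/11808 - √73/11808))
1/(S(366) + G) = 1/(((109/11808)*366 - 1/11808*366*√73) + 9077590) = 1/((6649/1968 - 61*√73/1968) + 9077590) = 1/(17864703769/1968 - 61*√73/1968)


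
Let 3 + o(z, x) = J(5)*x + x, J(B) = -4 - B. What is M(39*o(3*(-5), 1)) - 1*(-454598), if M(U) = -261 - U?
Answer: 454766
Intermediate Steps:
o(z, x) = -3 - 8*x (o(z, x) = -3 + ((-4 - 1*5)*x + x) = -3 + ((-4 - 5)*x + x) = -3 + (-9*x + x) = -3 - 8*x)
M(39*o(3*(-5), 1)) - 1*(-454598) = (-261 - 39*(-3 - 8*1)) - 1*(-454598) = (-261 - 39*(-3 - 8)) + 454598 = (-261 - 39*(-11)) + 454598 = (-261 - 1*(-429)) + 454598 = (-261 + 429) + 454598 = 168 + 454598 = 454766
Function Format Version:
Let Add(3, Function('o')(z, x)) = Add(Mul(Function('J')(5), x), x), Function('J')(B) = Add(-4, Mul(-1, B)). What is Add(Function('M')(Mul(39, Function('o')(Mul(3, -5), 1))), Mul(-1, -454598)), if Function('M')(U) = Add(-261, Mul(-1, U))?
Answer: 454766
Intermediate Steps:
Function('o')(z, x) = Add(-3, Mul(-8, x)) (Function('o')(z, x) = Add(-3, Add(Mul(Add(-4, Mul(-1, 5)), x), x)) = Add(-3, Add(Mul(Add(-4, -5), x), x)) = Add(-3, Add(Mul(-9, x), x)) = Add(-3, Mul(-8, x)))
Add(Function('M')(Mul(39, Function('o')(Mul(3, -5), 1))), Mul(-1, -454598)) = Add(Add(-261, Mul(-1, Mul(39, Add(-3, Mul(-8, 1))))), Mul(-1, -454598)) = Add(Add(-261, Mul(-1, Mul(39, Add(-3, -8)))), 454598) = Add(Add(-261, Mul(-1, Mul(39, -11))), 454598) = Add(Add(-261, Mul(-1, -429)), 454598) = Add(Add(-261, 429), 454598) = Add(168, 454598) = 454766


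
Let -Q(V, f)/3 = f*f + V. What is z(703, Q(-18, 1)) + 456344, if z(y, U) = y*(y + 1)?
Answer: 951256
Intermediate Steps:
Q(V, f) = -3*V - 3*f² (Q(V, f) = -3*(f*f + V) = -3*(f² + V) = -3*(V + f²) = -3*V - 3*f²)
z(y, U) = y*(1 + y)
z(703, Q(-18, 1)) + 456344 = 703*(1 + 703) + 456344 = 703*704 + 456344 = 494912 + 456344 = 951256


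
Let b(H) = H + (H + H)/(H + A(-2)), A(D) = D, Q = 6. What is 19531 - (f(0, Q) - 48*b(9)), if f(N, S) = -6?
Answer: 140647/7 ≈ 20092.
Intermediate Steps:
b(H) = H + 2*H/(-2 + H) (b(H) = H + (H + H)/(H - 2) = H + (2*H)/(-2 + H) = H + 2*H/(-2 + H))
19531 - (f(0, Q) - 48*b(9)) = 19531 - (-6 - 48*9**2/(-2 + 9)) = 19531 - (-6 - 3888/7) = 19531 - 1*(-3930/7) = 19531 + 3930/7 = 140647/7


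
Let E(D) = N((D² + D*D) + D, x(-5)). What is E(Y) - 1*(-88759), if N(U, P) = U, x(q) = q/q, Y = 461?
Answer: 514262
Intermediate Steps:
x(q) = 1
E(D) = D + 2*D² (E(D) = (D² + D*D) + D = (D² + D²) + D = 2*D² + D = D + 2*D²)
E(Y) - 1*(-88759) = 461*(1 + 2*461) - 1*(-88759) = 461*(1 + 922) + 88759 = 461*923 + 88759 = 425503 + 88759 = 514262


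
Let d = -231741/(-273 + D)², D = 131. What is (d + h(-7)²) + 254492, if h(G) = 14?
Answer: 5135297091/20164 ≈ 2.5468e+5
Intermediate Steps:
d = -231741/20164 (d = -231741/(-273 + 131)² = -231741/((-142)²) = -231741/20164 ≈ -11.493)
(d + h(-7)²) + 254492 = (-231741/20164 + 14²) + 254492 = (-231741/20164 + 196) + 254492 = 3720403/20164 + 254492 = 5135297091/20164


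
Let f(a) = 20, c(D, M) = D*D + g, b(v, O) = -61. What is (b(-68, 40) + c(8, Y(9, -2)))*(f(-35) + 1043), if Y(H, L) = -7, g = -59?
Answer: -59528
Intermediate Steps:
c(D, M) = -59 + D**2 (c(D, M) = D*D - 59 = D**2 - 59 = -59 + D**2)
(b(-68, 40) + c(8, Y(9, -2)))*(f(-35) + 1043) = (-61 + (-59 + 8**2))*(20 + 1043) = (-61 + (-59 + 64))*1063 = (-61 + 5)*1063 = -56*1063 = -59528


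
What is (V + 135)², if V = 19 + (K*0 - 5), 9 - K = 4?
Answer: 22201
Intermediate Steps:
K = 5 (K = 9 - 1*4 = 9 - 4 = 5)
V = 14 (V = 19 + (5*0 - 5) = 19 + (0 - 5) = 19 - 5 = 14)
(V + 135)² = (14 + 135)² = 149² = 22201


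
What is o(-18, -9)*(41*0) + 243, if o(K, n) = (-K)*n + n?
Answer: 243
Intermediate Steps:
o(K, n) = n - K*n (o(K, n) = -K*n + n = n - K*n)
o(-18, -9)*(41*0) + 243 = (-9*(1 - 1*(-18)))*(41*0) + 243 = -9*(1 + 18)*0 + 243 = -9*19*0 + 243 = -171*0 + 243 = 0 + 243 = 243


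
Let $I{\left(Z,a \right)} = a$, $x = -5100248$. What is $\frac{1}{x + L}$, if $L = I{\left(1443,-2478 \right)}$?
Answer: $- \frac{1}{5102726} \approx -1.9597 \cdot 10^{-7}$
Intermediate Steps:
$L = -2478$
$\frac{1}{x + L} = \frac{1}{-5100248 - 2478} = \frac{1}{-5102726} = - \frac{1}{5102726}$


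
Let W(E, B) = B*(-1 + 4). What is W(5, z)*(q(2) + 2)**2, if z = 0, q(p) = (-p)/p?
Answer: 0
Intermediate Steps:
q(p) = -1
W(E, B) = 3*B (W(E, B) = B*3 = 3*B)
W(5, z)*(q(2) + 2)**2 = (3*0)*(-1 + 2)**2 = 0*1**2 = 0*1 = 0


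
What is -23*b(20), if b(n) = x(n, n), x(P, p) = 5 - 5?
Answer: 0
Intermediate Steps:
x(P, p) = 0
b(n) = 0
-23*b(20) = -23*0 = 0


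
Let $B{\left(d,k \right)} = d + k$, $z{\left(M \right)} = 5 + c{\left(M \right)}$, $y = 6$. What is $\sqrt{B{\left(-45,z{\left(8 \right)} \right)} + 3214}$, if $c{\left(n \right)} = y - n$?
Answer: $2 \sqrt{793} \approx 56.32$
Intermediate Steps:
$c{\left(n \right)} = 6 - n$
$z{\left(M \right)} = 11 - M$ ($z{\left(M \right)} = 5 - \left(-6 + M\right) = 11 - M$)
$\sqrt{B{\left(-45,z{\left(8 \right)} \right)} + 3214} = \sqrt{\left(-45 + \left(11 - 8\right)\right) + 3214} = \sqrt{\left(-45 + 3\right) + 3214} = \sqrt{-42 + 3214} = \sqrt{3172} = 2 \sqrt{793}$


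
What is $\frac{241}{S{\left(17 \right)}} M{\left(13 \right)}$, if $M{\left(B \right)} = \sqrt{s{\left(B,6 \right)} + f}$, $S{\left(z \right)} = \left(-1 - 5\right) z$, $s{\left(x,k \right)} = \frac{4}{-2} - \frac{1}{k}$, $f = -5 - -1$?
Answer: $- \frac{241 i \sqrt{222}}{612} \approx - 5.8674 i$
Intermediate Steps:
$f = -4$ ($f = -5 + 1 = -4$)
$s{\left(x,k \right)} = -2 - \frac{1}{k}$ ($s{\left(x,k \right)} = 4 \left(- \frac{1}{2}\right) - \frac{1}{k} = -2 - \frac{1}{k}$)
$S{\left(z \right)} = - 6 z$
$M{\left(B \right)} = \frac{i \sqrt{222}}{6}$ ($M{\left(B \right)} = \sqrt{\left(-2 - \frac{1}{6}\right) - 4} = \sqrt{- \frac{13}{6} - 4} = \sqrt{- \frac{37}{6}} = \frac{i \sqrt{222}}{6}$)
$\frac{241}{S{\left(17 \right)}} M{\left(13 \right)} = \frac{241}{\left(-6\right) 17} \frac{i \sqrt{222}}{6} = \frac{241}{-102} \frac{i \sqrt{222}}{6} = 241 \left(- \frac{1}{102}\right) \frac{i \sqrt{222}}{6} = - \frac{241 \frac{i \sqrt{222}}{6}}{102} = - \frac{241 i \sqrt{222}}{612}$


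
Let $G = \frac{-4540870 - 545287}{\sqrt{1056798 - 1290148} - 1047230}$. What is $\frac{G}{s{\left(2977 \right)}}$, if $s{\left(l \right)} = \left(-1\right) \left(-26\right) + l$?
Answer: $\frac{532637619511}{329336279146875} + \frac{5086157 i \sqrt{9334}}{658672558293750} \approx 0.0016173 + 7.4603 \cdot 10^{-7} i$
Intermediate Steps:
$s{\left(l \right)} = 26 + l$
$G = - \frac{5086157}{-1047230 + 5 i \sqrt{9334}}$ ($G = - \frac{5086157}{\sqrt{-233350} - 1047230} = - \frac{5086157}{5 i \sqrt{9334} - 1047230} = - \frac{5086157}{-1047230 + 5 i \sqrt{9334}} \approx 4.8568 + 0.0022403 i$)
$\frac{G}{s{\left(2977 \right)}} = \frac{\frac{532637619511}{109669090625} + \frac{5086157 i \sqrt{9334}}{219338181250}}{26 + 2977} = \frac{\frac{532637619511}{109669090625} + \frac{5086157 i \sqrt{9334}}{219338181250}}{3003} = \left(\frac{532637619511}{109669090625} + \frac{5086157 i \sqrt{9334}}{219338181250}\right) \frac{1}{3003} = \frac{532637619511}{329336279146875} + \frac{5086157 i \sqrt{9334}}{658672558293750}$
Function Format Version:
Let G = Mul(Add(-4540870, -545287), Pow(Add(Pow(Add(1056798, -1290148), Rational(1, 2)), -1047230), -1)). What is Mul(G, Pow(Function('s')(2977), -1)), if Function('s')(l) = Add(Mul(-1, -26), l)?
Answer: Add(Rational(532637619511, 329336279146875), Mul(Rational(5086157, 658672558293750), I, Pow(9334, Rational(1, 2)))) ≈ Add(0.0016173, Mul(7.4603e-7, I))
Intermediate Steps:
Function('s')(l) = Add(26, l)
G = Mul(-5086157, Pow(Add(-1047230, Mul(5, I, Pow(9334, Rational(1, 2)))), -1)) (G = Mul(-5086157, Pow(Add(Pow(-233350, Rational(1, 2)), -1047230), -1)) = Mul(-5086157, Pow(Add(Mul(5, I, Pow(9334, Rational(1, 2))), -1047230), -1)) = Mul(-5086157, Pow(Add(-1047230, Mul(5, I, Pow(9334, Rational(1, 2)))), -1)) ≈ Add(4.8568, Mul(0.0022403, I)))
Mul(G, Pow(Function('s')(2977), -1)) = Mul(Add(Rational(532637619511, 109669090625), Mul(Rational(5086157, 219338181250), I, Pow(9334, Rational(1, 2)))), Pow(Add(26, 2977), -1)) = Mul(Add(Rational(532637619511, 109669090625), Mul(Rational(5086157, 219338181250), I, Pow(9334, Rational(1, 2)))), Pow(3003, -1)) = Mul(Add(Rational(532637619511, 109669090625), Mul(Rational(5086157, 219338181250), I, Pow(9334, Rational(1, 2)))), Rational(1, 3003)) = Add(Rational(532637619511, 329336279146875), Mul(Rational(5086157, 658672558293750), I, Pow(9334, Rational(1, 2))))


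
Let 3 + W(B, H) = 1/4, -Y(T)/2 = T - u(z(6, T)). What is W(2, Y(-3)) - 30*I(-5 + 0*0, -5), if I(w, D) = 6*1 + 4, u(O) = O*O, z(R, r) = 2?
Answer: -1211/4 ≈ -302.75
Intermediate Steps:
u(O) = O²
Y(T) = 8 - 2*T (Y(T) = -2*(T - 1*2²) = -2*(T - 1*4) = -2*(T - 4) = -2*(-4 + T) = 8 - 2*T)
I(w, D) = 10 (I(w, D) = 6 + 4 = 10)
W(B, H) = -11/4 (W(B, H) = -3 + 1/4 = -3 + ¼ = -11/4)
W(2, Y(-3)) - 30*I(-5 + 0*0, -5) = -11/4 - 30*10 = -11/4 - 300 = -1211/4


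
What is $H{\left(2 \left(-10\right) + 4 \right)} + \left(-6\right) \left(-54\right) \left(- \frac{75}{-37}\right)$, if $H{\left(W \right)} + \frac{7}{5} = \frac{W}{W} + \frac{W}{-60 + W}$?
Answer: $\frac{2307834}{3515} \approx 656.57$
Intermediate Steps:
$H{\left(W \right)} = - \frac{2}{5} + \frac{W}{-60 + W}$ ($H{\left(W \right)} = - \frac{7}{5} + \left(\frac{W}{W} + \frac{W}{-60 + W}\right) = - \frac{7}{5} + \left(1 + \frac{W}{-60 + W}\right) = - \frac{2}{5} + \frac{W}{-60 + W}$)
$H{\left(2 \left(-10\right) + 4 \right)} + \left(-6\right) \left(-54\right) \left(- \frac{75}{-37}\right) = \frac{3 \left(40 + \left(2 \left(-10\right) + 4\right)\right)}{5 \left(-60 + \left(2 \left(-10\right) + 4\right)\right)} + \left(-6\right) \left(-54\right) \left(- \frac{75}{-37}\right) = \frac{3 \left(40 + \left(-20 + 4\right)\right)}{5 \left(-60 + \left(-20 + 4\right)\right)} + 324 \left(\left(-75\right) \left(- \frac{1}{37}\right)\right) = \frac{3 \left(40 - 16\right)}{5 \left(-60 - 16\right)} + 324 \cdot \frac{75}{37} = \frac{3}{5} \frac{1}{-76} \cdot 24 + \frac{24300}{37} = \frac{3}{5} \left(- \frac{1}{76}\right) 24 + \frac{24300}{37} = - \frac{18}{95} + \frac{24300}{37} = \frac{2307834}{3515}$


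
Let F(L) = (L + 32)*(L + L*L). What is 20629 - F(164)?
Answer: -5283131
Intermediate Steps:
F(L) = (32 + L)*(L + L**2)
20629 - F(164) = 20629 - 164*(32 + 164**2 + 33*164) = 20629 - 164*(32 + 26896 + 5412) = 20629 - 164*32340 = 20629 - 1*5303760 = 20629 - 5303760 = -5283131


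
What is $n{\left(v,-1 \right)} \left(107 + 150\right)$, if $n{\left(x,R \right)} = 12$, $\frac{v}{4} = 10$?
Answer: $3084$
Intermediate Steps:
$v = 40$ ($v = 4 \cdot 10 = 40$)
$n{\left(v,-1 \right)} \left(107 + 150\right) = 12 \left(107 + 150\right) = 12 \cdot 257 = 3084$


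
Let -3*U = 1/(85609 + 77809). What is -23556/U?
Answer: 11548423224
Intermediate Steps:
U = -1/490254 (U = -1/(3*(85609 + 77809)) = -⅓/163418 = -⅓*1/163418 = -1/490254 ≈ -2.0398e-6)
-23556/U = -23556/(-1/490254) = -23556*(-490254) = 11548423224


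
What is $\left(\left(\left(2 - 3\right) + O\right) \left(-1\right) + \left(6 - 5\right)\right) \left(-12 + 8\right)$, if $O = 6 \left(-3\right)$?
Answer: $-80$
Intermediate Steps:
$O = -18$
$\left(\left(\left(2 - 3\right) + O\right) \left(-1\right) + \left(6 - 5\right)\right) \left(-12 + 8\right) = \left(\left(\left(2 - 3\right) - 18\right) \left(-1\right) + \left(6 - 5\right)\right) \left(-12 + 8\right) = \left(\left(-1 - 18\right) \left(-1\right) + \left(6 - 5\right)\right) \left(-4\right) = \left(\left(-19\right) \left(-1\right) + 1\right) \left(-4\right) = \left(19 + 1\right) \left(-4\right) = 20 \left(-4\right) = -80$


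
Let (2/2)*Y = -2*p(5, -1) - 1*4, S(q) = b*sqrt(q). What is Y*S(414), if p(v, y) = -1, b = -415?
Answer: 2490*sqrt(46) ≈ 16888.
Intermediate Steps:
S(q) = -415*sqrt(q)
Y = -2 (Y = -2*(-1) - 1*4 = 2 - 4 = -2)
Y*S(414) = -(-830)*sqrt(414) = -(-830)*3*sqrt(46) = -(-2490)*sqrt(46) = 2490*sqrt(46)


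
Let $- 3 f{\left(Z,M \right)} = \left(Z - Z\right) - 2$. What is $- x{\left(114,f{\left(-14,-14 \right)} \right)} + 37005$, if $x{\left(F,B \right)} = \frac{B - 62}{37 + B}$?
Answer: $\frac{4181749}{113} \approx 37007.0$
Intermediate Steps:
$f{\left(Z,M \right)} = \frac{2}{3}$ ($f{\left(Z,M \right)} = - \frac{\left(Z - Z\right) - 2}{3} = - \frac{0 - 2}{3} = \left(- \frac{1}{3}\right) \left(-2\right) = \frac{2}{3}$)
$x{\left(F,B \right)} = \frac{-62 + B}{37 + B}$
$- x{\left(114,f{\left(-14,-14 \right)} \right)} + 37005 = - \frac{-62 + \frac{2}{3}}{37 + \frac{2}{3}} + 37005 = - \frac{-184}{\frac{113}{3} \cdot 3} + 37005 = - \frac{3 \left(-184\right)}{113 \cdot 3} + 37005 = \left(-1\right) \left(- \frac{184}{113}\right) + 37005 = \frac{184}{113} + 37005 = \frac{4181749}{113}$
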